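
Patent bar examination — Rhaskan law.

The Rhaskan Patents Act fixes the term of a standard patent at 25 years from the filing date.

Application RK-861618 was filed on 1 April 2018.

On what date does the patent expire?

Filing date + 25 years → 1 April 2043.

April 1, 2043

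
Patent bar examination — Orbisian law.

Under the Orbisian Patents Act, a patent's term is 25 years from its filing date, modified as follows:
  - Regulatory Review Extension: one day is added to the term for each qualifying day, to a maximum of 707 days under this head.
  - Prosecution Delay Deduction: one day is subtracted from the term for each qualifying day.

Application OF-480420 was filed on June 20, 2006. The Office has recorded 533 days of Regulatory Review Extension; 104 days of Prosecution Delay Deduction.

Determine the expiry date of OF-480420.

Base term: filing date + 25 years → 20 June 2031.
Regulatory Review Extension: 533 days (within the 707-day cap) → +533 days → 4 December 2032.
Prosecution Delay Deduction: −104 days → 22 August 2032.

August 22, 2032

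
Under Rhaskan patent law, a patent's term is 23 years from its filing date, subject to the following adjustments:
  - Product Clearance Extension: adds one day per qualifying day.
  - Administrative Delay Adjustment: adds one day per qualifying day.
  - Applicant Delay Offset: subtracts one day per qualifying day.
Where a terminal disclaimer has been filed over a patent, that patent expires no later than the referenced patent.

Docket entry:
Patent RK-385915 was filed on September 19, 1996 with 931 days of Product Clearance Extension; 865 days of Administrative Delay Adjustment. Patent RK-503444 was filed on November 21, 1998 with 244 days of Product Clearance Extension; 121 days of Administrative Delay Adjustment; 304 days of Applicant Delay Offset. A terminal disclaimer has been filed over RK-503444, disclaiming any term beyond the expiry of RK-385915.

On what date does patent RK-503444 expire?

January 21, 2022

Natural term of RK-503444:
  Base: filing + 23 years → 21 November 2021.
  Product Clearance Extension: +244 days → 23 July 2022.
  Administrative Delay Adjustment: +121 days → 21 November 2022.
  Applicant Delay Offset: −304 days → 21 January 2022.
Expiry of referenced patent RK-385915:
  Base: filing + 23 years → 19 September 2019.
  Product Clearance Extension: +931 days → 7 April 2022.
  Administrative Delay Adjustment: +865 days → 19 August 2024.
Terminal disclaimer: RK-503444 expires on the earlier of 21 January 2022 and 19 August 2024.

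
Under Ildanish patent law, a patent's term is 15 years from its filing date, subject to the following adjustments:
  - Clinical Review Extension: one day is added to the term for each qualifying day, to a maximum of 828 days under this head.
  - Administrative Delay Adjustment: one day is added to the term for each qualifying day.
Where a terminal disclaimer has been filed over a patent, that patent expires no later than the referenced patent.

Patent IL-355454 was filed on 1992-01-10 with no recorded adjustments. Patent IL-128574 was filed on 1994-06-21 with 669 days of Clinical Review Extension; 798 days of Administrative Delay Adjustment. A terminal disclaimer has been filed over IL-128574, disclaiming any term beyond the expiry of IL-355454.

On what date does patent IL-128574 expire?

Natural term of IL-128574:
  Base: filing + 15 years → 21 June 2009.
  Clinical Review Extension: 669 days (within the 828-day cap) → +669 days → 21 April 2011.
  Administrative Delay Adjustment: +798 days → 27 June 2013.
Expiry of referenced patent IL-355454:
  Base: filing + 15 years → 10 January 2007.
Terminal disclaimer: IL-128574 expires on the earlier of 27 June 2013 and 10 January 2007.

January 10, 2007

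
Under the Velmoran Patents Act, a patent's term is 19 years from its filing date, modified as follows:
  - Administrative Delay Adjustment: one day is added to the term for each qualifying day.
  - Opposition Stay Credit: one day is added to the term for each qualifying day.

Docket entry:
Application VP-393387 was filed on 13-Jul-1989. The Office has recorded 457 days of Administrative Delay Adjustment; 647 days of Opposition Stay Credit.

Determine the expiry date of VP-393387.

Base term: filing date + 19 years → 13 July 2008.
Administrative Delay Adjustment: +457 days → 13 October 2009.
Opposition Stay Credit: +647 days → 22 July 2011.

2011-07-22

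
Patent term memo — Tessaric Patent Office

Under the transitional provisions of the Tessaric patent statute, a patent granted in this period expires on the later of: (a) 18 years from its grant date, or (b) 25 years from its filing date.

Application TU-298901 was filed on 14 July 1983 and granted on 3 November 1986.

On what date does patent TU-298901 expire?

(a) grant + 18 years → 3 November 2004.
(b) filing + 25 years → 14 July 2008.
Later of the two: 14 July 2008.

2008-07-14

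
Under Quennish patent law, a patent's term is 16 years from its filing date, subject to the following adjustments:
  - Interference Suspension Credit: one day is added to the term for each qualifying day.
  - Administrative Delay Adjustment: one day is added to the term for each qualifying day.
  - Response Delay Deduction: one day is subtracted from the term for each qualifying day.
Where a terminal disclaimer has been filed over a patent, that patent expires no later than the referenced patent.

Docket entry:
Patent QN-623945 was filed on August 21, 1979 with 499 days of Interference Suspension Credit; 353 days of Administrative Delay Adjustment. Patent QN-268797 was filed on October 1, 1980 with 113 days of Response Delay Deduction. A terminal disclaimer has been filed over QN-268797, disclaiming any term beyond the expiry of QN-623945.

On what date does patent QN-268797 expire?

Natural term of QN-268797:
  Base: filing + 16 years → 1 October 1996.
  Response Delay Deduction: −113 days → 10 June 1996.
Expiry of referenced patent QN-623945:
  Base: filing + 16 years → 21 August 1995.
  Interference Suspension Credit: +499 days → 1 January 1997.
  Administrative Delay Adjustment: +353 days → 20 December 1997.
Terminal disclaimer: QN-268797 expires on the earlier of 10 June 1996 and 20 December 1997.

June 10, 1996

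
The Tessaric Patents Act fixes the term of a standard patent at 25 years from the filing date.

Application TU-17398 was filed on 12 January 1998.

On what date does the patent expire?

Filing date + 25 years → 12 January 2023.

January 12, 2023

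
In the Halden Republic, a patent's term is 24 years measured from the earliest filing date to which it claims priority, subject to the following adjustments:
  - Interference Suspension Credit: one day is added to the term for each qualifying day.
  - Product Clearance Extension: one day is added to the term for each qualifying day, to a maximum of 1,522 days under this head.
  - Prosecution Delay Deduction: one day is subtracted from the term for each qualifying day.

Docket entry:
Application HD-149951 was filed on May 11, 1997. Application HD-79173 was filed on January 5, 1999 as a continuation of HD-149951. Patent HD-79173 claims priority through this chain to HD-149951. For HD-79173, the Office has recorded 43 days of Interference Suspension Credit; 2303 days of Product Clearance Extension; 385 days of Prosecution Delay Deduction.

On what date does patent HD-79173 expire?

2024-08-03

Earliest priority filing: 11 May 1997.
Base term: 11 May 1997 + 24 years → 11 May 2021.
Interference Suspension Credit: +43 days → 23 June 2021.
Product Clearance Extension: 2303 days claimed exceeds the 1522-day cap, so +1522 days → 23 August 2025.
Prosecution Delay Deduction: −385 days → 3 August 2024.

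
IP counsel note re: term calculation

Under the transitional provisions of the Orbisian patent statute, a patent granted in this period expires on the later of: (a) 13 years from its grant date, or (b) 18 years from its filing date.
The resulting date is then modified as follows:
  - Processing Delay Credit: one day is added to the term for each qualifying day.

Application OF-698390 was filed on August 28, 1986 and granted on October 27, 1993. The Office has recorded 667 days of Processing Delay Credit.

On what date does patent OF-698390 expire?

(a) grant + 13 years → 27 October 2006.
(b) filing + 18 years → 28 August 2004.
Later of the two: 27 October 2006.
Processing Delay Credit: +667 days → 24 August 2008.

August 24, 2008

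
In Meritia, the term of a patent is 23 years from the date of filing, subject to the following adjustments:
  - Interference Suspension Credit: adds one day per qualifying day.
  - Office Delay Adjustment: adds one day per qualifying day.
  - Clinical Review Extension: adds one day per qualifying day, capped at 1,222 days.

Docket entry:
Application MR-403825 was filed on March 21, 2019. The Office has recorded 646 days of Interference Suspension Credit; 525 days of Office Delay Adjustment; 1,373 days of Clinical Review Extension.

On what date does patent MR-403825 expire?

2048-10-08

Base term: filing date + 23 years → 21 March 2042.
Interference Suspension Credit: +646 days → 27 December 2043.
Office Delay Adjustment: +525 days → 4 June 2045.
Clinical Review Extension: 1373 days claimed exceeds the 1222-day cap, so +1222 days → 8 October 2048.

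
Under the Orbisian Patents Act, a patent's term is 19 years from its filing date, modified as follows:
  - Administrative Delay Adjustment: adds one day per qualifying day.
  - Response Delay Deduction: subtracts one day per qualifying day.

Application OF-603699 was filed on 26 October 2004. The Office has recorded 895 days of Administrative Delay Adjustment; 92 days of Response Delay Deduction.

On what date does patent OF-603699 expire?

Base term: filing date + 19 years → 26 October 2023.
Administrative Delay Adjustment: +895 days → 8 April 2026.
Response Delay Deduction: −92 days → 6 January 2026.

2026-01-06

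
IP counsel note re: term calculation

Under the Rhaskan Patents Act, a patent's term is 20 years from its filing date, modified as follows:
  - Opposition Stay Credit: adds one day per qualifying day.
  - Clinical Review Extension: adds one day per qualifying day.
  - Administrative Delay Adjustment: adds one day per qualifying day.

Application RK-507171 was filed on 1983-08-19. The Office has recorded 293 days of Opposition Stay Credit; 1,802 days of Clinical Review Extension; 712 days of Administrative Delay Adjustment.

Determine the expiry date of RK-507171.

April 26, 2011

Base term: filing date + 20 years → 19 August 2003.
Opposition Stay Credit: +293 days → 7 June 2004.
Clinical Review Extension: +1802 days → 14 May 2009.
Administrative Delay Adjustment: +712 days → 26 April 2011.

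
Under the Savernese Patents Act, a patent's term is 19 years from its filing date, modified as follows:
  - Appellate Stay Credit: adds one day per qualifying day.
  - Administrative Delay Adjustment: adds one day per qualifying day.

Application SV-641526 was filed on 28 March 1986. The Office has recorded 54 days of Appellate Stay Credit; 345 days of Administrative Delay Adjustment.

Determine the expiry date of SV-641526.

Base term: filing date + 19 years → 28 March 2005.
Appellate Stay Credit: +54 days → 21 May 2005.
Administrative Delay Adjustment: +345 days → 1 May 2006.

2006-05-01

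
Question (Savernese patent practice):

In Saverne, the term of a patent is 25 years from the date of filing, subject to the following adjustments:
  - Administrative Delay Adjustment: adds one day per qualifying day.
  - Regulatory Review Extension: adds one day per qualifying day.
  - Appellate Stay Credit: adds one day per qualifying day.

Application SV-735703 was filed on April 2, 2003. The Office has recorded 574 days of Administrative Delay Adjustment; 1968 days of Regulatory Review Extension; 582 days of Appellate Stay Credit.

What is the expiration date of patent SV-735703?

October 21, 2036

Base term: filing date + 25 years → 2 April 2028.
Administrative Delay Adjustment: +574 days → 28 October 2029.
Regulatory Review Extension: +1968 days → 19 March 2035.
Appellate Stay Credit: +582 days → 21 October 2036.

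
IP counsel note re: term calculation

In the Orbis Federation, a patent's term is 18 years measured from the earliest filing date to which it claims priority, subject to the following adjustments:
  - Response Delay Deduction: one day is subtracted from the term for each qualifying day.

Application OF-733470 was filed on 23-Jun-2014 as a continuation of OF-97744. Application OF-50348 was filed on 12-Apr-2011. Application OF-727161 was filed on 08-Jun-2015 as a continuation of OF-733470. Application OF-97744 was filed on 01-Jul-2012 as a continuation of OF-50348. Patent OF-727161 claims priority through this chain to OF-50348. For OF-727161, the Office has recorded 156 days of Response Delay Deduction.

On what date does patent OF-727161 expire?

Earliest priority filing: 12 April 2011.
Base term: 12 April 2011 + 18 years → 12 April 2029.
Response Delay Deduction: −156 days → 7 November 2028.

2028-11-07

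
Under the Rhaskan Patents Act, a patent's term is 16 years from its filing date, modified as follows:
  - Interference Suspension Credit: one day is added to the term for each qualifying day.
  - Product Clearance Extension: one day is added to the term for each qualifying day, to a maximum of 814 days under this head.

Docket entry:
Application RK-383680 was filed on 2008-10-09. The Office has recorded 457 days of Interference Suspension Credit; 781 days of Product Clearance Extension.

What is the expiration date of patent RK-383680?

2028-02-29

Base term: filing date + 16 years → 9 October 2024.
Interference Suspension Credit: +457 days → 9 January 2026.
Product Clearance Extension: 781 days (within the 814-day cap) → +781 days → 29 February 2028.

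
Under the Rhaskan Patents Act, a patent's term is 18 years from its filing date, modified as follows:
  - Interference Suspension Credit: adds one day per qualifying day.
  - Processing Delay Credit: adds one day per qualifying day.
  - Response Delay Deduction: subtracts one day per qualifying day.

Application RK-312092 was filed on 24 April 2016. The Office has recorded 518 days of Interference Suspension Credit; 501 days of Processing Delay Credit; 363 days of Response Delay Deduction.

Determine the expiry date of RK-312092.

Base term: filing date + 18 years → 24 April 2034.
Interference Suspension Credit: +518 days → 24 September 2035.
Processing Delay Credit: +501 days → 6 February 2037.
Response Delay Deduction: −363 days → 9 February 2036.

2036-02-09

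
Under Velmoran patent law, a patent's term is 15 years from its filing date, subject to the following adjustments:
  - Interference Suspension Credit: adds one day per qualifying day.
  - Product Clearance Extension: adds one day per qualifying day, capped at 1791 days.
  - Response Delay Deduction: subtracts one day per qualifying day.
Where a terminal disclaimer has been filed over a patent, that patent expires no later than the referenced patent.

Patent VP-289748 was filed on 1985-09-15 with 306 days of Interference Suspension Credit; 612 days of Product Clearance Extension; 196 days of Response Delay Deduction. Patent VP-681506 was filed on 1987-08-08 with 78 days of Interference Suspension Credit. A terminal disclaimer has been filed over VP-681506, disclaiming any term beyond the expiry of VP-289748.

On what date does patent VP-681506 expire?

September 7, 2002

Natural term of VP-681506:
  Base: filing + 15 years → 8 August 2002.
  Interference Suspension Credit: +78 days → 25 October 2002.
Expiry of referenced patent VP-289748:
  Base: filing + 15 years → 15 September 2000.
  Interference Suspension Credit: +306 days → 18 July 2001.
  Product Clearance Extension: 612 days (within the 1791-day cap) → +612 days → 22 March 2003.
  Response Delay Deduction: −196 days → 7 September 2002.
Terminal disclaimer: VP-681506 expires on the earlier of 25 October 2002 and 7 September 2002.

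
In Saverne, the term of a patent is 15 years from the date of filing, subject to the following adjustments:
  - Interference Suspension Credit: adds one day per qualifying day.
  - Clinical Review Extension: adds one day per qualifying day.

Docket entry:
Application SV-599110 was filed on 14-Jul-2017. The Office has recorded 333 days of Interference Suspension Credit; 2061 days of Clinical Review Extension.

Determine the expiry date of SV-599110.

2039-02-02

Base term: filing date + 15 years → 14 July 2032.
Interference Suspension Credit: +333 days → 12 June 2033.
Clinical Review Extension: +2061 days → 2 February 2039.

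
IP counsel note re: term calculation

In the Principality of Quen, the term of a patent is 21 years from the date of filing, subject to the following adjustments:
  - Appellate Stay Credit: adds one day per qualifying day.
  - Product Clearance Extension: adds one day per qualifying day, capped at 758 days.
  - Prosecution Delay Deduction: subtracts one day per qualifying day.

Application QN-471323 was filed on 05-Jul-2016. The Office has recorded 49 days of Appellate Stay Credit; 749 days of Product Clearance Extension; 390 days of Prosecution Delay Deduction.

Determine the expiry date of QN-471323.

2038-08-17

Base term: filing date + 21 years → 5 July 2037.
Appellate Stay Credit: +49 days → 23 August 2037.
Product Clearance Extension: 749 days (within the 758-day cap) → +749 days → 11 September 2039.
Prosecution Delay Deduction: −390 days → 17 August 2038.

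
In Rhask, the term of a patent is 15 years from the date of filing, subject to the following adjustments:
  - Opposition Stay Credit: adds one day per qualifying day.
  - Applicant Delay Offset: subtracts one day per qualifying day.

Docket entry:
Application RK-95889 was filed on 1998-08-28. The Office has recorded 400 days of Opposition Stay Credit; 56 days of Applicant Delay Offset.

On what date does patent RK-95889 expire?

2014-08-07

Base term: filing date + 15 years → 28 August 2013.
Opposition Stay Credit: +400 days → 2 October 2014.
Applicant Delay Offset: −56 days → 7 August 2014.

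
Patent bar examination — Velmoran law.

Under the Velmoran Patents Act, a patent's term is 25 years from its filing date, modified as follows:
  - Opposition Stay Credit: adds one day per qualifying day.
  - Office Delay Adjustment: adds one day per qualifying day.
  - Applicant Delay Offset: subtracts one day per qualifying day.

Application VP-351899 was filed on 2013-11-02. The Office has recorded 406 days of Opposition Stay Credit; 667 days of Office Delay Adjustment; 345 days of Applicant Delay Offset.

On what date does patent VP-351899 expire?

Base term: filing date + 25 years → 2 November 2038.
Opposition Stay Credit: +406 days → 13 December 2039.
Office Delay Adjustment: +667 days → 10 October 2041.
Applicant Delay Offset: −345 days → 30 October 2040.

2040-10-30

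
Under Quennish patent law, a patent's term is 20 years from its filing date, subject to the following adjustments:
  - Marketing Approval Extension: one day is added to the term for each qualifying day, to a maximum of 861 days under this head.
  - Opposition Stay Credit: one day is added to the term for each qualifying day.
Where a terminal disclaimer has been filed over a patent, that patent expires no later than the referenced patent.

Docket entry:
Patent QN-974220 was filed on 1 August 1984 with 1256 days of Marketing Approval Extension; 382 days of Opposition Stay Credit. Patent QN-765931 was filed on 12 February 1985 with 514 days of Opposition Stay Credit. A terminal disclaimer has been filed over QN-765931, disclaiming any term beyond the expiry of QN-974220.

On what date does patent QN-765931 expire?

2006-07-11

Natural term of QN-765931:
  Base: filing + 20 years → 12 February 2005.
  Opposition Stay Credit: +514 days → 11 July 2006.
Expiry of referenced patent QN-974220:
  Base: filing + 20 years → 1 August 2004.
  Marketing Approval Extension: 1256 days claimed exceeds the 861-day cap, so +861 days → 10 December 2006.
  Opposition Stay Credit: +382 days → 27 December 2007.
Terminal disclaimer: QN-765931 expires on the earlier of 11 July 2006 and 27 December 2007.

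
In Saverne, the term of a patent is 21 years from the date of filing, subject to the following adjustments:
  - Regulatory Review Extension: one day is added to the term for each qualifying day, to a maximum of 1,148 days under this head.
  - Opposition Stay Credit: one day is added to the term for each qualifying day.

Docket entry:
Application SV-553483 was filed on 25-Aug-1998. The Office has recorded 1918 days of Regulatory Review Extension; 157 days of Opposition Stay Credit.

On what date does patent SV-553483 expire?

Base term: filing date + 21 years → 25 August 2019.
Regulatory Review Extension: 1918 days claimed exceeds the 1148-day cap, so +1148 days → 16 October 2022.
Opposition Stay Credit: +157 days → 22 March 2023.

2023-03-22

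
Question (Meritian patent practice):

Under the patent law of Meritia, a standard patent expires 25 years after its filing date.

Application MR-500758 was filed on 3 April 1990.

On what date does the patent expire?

April 3, 2015

Filing date + 25 years → 3 April 2015.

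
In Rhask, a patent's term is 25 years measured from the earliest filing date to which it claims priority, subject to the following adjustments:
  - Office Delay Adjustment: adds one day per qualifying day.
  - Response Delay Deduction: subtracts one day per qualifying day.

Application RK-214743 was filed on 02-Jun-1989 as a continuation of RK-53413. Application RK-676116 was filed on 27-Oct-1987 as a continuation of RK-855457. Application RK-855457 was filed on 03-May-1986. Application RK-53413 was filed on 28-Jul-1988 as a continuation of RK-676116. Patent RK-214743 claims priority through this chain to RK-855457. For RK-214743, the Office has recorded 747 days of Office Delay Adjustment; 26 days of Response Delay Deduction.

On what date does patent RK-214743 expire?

Earliest priority filing: 3 May 1986.
Base term: 3 May 1986 + 25 years → 3 May 2011.
Office Delay Adjustment: +747 days → 19 May 2013.
Response Delay Deduction: −26 days → 23 April 2013.

April 23, 2013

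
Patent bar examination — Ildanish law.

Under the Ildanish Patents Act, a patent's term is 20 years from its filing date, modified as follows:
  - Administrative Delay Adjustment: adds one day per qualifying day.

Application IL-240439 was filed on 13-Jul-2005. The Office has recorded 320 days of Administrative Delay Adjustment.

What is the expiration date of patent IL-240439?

2026-05-29

Base term: filing date + 20 years → 13 July 2025.
Administrative Delay Adjustment: +320 days → 29 May 2026.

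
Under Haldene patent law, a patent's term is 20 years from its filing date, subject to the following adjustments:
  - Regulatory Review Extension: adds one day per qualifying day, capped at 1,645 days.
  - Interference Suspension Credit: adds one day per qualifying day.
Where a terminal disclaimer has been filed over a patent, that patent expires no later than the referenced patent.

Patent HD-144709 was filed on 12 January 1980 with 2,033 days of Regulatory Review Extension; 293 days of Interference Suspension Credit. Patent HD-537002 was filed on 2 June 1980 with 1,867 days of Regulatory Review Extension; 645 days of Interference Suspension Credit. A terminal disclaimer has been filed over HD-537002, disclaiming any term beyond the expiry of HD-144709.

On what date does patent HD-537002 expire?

Natural term of HD-537002:
  Base: filing + 20 years → 2 June 2000.
  Regulatory Review Extension: 1867 days claimed exceeds the 1645-day cap, so +1645 days → 3 December 2004.
  Interference Suspension Credit: +645 days → 9 September 2006.
Expiry of referenced patent HD-144709:
  Base: filing + 20 years → 12 January 2000.
  Regulatory Review Extension: 2033 days claimed exceeds the 1645-day cap, so +1645 days → 14 July 2004.
  Interference Suspension Credit: +293 days → 3 May 2005.
Terminal disclaimer: HD-537002 expires on the earlier of 9 September 2006 and 3 May 2005.

May 3, 2005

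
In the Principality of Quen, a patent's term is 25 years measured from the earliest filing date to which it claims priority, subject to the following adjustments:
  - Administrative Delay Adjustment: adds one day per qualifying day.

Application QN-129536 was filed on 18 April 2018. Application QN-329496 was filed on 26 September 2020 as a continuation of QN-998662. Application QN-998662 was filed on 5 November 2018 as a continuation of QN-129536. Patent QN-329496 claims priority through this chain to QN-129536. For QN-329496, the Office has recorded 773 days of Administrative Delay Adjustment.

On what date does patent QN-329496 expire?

May 30, 2045

Earliest priority filing: 18 April 2018.
Base term: 18 April 2018 + 25 years → 18 April 2043.
Administrative Delay Adjustment: +773 days → 30 May 2045.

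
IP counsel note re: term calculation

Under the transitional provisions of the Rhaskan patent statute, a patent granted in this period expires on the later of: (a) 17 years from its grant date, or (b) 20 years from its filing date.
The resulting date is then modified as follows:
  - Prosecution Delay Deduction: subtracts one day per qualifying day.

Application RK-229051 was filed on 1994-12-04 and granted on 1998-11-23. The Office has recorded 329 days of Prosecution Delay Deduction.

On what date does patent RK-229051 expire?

(a) grant + 17 years → 23 November 2015.
(b) filing + 20 years → 4 December 2014.
Later of the two: 23 November 2015.
Prosecution Delay Deduction: −329 days → 29 December 2014.

December 29, 2014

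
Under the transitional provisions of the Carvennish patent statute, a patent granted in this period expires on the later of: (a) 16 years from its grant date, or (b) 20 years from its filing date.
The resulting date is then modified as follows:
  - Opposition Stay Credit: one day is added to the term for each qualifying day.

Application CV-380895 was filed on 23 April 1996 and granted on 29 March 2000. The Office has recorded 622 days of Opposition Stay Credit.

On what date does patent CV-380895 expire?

(a) grant + 16 years → 29 March 2016.
(b) filing + 20 years → 23 April 2016.
Later of the two: 23 April 2016.
Opposition Stay Credit: +622 days → 5 January 2018.

January 5, 2018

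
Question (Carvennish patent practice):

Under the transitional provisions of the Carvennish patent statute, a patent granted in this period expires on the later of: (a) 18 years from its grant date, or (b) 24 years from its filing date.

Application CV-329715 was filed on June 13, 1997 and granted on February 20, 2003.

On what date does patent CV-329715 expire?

June 13, 2021

(a) grant + 18 years → 20 February 2021.
(b) filing + 24 years → 13 June 2021.
Later of the two: 13 June 2021.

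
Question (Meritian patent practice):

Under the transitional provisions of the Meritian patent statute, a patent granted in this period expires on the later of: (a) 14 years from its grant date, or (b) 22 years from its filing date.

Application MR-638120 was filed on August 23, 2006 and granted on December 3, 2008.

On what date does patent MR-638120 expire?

(a) grant + 14 years → 3 December 2022.
(b) filing + 22 years → 23 August 2028.
Later of the two: 23 August 2028.

August 23, 2028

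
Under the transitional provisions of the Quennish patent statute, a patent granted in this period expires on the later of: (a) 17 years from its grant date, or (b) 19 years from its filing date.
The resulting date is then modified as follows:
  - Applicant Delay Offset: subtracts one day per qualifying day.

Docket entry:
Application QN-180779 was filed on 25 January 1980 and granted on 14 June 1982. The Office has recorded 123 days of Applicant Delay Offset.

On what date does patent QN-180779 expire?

(a) grant + 17 years → 14 June 1999.
(b) filing + 19 years → 25 January 1999.
Later of the two: 14 June 1999.
Applicant Delay Offset: −123 days → 11 February 1999.

February 11, 1999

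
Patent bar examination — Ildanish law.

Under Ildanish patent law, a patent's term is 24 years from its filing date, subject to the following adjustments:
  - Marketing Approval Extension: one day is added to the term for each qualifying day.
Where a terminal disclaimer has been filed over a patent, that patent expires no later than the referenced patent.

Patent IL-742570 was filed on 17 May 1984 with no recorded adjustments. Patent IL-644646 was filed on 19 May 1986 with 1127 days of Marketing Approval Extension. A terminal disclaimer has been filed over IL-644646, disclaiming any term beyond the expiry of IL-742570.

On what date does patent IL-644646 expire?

2008-05-17

Natural term of IL-644646:
  Base: filing + 24 years → 19 May 2010.
  Marketing Approval Extension: +1127 days → 19 June 2013.
Expiry of referenced patent IL-742570:
  Base: filing + 24 years → 17 May 2008.
Terminal disclaimer: IL-644646 expires on the earlier of 19 June 2013 and 17 May 2008.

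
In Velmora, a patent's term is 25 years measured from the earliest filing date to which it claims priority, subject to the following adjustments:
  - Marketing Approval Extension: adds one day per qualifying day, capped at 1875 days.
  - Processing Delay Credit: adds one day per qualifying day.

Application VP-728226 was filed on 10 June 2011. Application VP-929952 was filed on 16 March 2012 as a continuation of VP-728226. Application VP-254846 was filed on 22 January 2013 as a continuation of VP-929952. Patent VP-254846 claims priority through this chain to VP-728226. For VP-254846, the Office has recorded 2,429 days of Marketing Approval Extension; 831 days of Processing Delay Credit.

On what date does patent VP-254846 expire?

2043-11-07

Earliest priority filing: 10 June 2011.
Base term: 10 June 2011 + 25 years → 10 June 2036.
Marketing Approval Extension: 2429 days claimed exceeds the 1875-day cap, so +1875 days → 29 July 2041.
Processing Delay Credit: +831 days → 7 November 2043.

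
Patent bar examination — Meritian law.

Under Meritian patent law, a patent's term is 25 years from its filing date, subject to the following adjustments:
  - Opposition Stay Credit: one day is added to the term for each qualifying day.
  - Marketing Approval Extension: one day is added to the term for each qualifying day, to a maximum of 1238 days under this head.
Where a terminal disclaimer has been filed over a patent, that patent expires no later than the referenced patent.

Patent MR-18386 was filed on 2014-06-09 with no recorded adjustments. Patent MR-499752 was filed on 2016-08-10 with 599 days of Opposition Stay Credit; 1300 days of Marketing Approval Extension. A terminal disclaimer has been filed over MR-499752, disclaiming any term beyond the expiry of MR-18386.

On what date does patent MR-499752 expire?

Natural term of MR-499752:
  Base: filing + 25 years → 10 August 2041.
  Opposition Stay Credit: +599 days → 1 April 2043.
  Marketing Approval Extension: 1300 days claimed exceeds the 1238-day cap, so +1238 days → 21 August 2046.
Expiry of referenced patent MR-18386:
  Base: filing + 25 years → 9 June 2039.
Terminal disclaimer: MR-499752 expires on the earlier of 21 August 2046 and 9 June 2039.

June 9, 2039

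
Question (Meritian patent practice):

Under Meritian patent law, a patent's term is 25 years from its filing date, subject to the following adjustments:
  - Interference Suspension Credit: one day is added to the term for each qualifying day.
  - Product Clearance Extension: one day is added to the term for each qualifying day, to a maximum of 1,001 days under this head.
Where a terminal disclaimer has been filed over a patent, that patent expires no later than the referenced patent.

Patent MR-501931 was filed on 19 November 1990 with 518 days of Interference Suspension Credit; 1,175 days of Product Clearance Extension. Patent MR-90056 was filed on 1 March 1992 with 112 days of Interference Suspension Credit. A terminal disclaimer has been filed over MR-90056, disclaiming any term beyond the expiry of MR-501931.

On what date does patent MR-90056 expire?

Natural term of MR-90056:
  Base: filing + 25 years → 1 March 2017.
  Interference Suspension Credit: +112 days → 21 June 2017.
Expiry of referenced patent MR-501931:
  Base: filing + 25 years → 19 November 2015.
  Interference Suspension Credit: +518 days → 20 April 2017.
  Product Clearance Extension: 1175 days claimed exceeds the 1001-day cap, so +1001 days → 16 January 2020.
Terminal disclaimer: MR-90056 expires on the earlier of 21 June 2017 and 16 January 2020.

June 21, 2017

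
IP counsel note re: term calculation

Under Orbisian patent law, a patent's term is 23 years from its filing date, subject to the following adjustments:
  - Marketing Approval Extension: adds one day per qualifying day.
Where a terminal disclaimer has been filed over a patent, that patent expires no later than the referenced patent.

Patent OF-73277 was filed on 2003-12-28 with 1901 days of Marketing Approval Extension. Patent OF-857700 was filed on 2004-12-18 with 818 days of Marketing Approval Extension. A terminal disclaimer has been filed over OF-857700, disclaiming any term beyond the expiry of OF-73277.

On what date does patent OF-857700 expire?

March 15, 2030

Natural term of OF-857700:
  Base: filing + 23 years → 18 December 2027.
  Marketing Approval Extension: +818 days → 15 March 2030.
Expiry of referenced patent OF-73277:
  Base: filing + 23 years → 28 December 2026.
  Marketing Approval Extension: +1901 days → 12 March 2032.
Terminal disclaimer: OF-857700 expires on the earlier of 15 March 2030 and 12 March 2032.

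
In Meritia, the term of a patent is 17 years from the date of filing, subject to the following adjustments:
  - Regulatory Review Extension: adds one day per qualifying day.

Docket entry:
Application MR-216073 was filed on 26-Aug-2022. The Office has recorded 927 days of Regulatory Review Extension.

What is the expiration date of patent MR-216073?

2042-03-10

Base term: filing date + 17 years → 26 August 2039.
Regulatory Review Extension: +927 days → 10 March 2042.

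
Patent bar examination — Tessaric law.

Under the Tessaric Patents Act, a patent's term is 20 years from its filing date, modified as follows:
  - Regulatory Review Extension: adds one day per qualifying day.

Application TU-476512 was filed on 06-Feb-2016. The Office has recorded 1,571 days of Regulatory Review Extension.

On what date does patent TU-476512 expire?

Base term: filing date + 20 years → 6 February 2036.
Regulatory Review Extension: +1571 days → 26 May 2040.

2040-05-26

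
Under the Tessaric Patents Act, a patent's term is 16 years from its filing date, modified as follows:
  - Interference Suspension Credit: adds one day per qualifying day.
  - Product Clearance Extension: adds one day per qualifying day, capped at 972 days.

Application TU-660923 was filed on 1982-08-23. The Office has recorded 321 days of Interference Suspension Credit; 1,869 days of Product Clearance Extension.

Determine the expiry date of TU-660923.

March 8, 2002

Base term: filing date + 16 years → 23 August 1998.
Interference Suspension Credit: +321 days → 10 July 1999.
Product Clearance Extension: 1869 days claimed exceeds the 972-day cap, so +972 days → 8 March 2002.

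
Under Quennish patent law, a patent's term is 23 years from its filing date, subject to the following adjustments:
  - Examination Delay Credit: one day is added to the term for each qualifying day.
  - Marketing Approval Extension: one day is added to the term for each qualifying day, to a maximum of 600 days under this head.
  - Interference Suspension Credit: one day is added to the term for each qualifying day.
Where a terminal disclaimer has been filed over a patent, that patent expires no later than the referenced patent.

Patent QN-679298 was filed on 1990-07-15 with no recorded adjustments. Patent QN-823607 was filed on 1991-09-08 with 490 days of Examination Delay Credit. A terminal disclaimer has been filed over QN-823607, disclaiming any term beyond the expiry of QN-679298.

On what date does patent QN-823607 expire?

Natural term of QN-823607:
  Base: filing + 23 years → 8 September 2014.
  Examination Delay Credit: +490 days → 11 January 2016.
Expiry of referenced patent QN-679298:
  Base: filing + 23 years → 15 July 2013.
Terminal disclaimer: QN-823607 expires on the earlier of 11 January 2016 and 15 July 2013.

July 15, 2013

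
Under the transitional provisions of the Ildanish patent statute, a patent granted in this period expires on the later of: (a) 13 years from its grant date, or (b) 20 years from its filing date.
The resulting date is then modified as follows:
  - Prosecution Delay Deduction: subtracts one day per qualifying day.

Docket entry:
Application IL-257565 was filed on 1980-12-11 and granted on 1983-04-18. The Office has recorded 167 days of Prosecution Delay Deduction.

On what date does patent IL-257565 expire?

(a) grant + 13 years → 18 April 1996.
(b) filing + 20 years → 11 December 2000.
Later of the two: 11 December 2000.
Prosecution Delay Deduction: −167 days → 27 June 2000.

2000-06-27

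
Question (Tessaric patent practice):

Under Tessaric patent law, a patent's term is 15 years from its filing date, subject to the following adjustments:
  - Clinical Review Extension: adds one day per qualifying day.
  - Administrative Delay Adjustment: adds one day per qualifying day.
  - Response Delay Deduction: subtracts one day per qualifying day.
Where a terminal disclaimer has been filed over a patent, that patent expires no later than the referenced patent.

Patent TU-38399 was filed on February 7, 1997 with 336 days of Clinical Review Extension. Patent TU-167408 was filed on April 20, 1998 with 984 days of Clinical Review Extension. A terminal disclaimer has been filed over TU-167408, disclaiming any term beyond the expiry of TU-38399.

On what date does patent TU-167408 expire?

Natural term of TU-167408:
  Base: filing + 15 years → 20 April 2013.
  Clinical Review Extension: +984 days → 30 December 2015.
Expiry of referenced patent TU-38399:
  Base: filing + 15 years → 7 February 2012.
  Clinical Review Extension: +336 days → 8 January 2013.
Terminal disclaimer: TU-167408 expires on the earlier of 30 December 2015 and 8 January 2013.

January 8, 2013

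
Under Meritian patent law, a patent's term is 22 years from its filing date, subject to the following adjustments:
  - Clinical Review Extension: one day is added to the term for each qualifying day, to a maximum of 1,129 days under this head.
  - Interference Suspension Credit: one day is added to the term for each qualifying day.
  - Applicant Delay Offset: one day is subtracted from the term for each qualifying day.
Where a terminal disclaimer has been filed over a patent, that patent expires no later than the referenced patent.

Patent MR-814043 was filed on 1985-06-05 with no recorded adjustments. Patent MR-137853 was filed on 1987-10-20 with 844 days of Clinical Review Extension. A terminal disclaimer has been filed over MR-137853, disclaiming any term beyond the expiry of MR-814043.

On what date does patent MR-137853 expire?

June 5, 2007

Natural term of MR-137853:
  Base: filing + 22 years → 20 October 2009.
  Clinical Review Extension: 844 days (within the 1129-day cap) → +844 days → 11 February 2012.
Expiry of referenced patent MR-814043:
  Base: filing + 22 years → 5 June 2007.
Terminal disclaimer: MR-137853 expires on the earlier of 11 February 2012 and 5 June 2007.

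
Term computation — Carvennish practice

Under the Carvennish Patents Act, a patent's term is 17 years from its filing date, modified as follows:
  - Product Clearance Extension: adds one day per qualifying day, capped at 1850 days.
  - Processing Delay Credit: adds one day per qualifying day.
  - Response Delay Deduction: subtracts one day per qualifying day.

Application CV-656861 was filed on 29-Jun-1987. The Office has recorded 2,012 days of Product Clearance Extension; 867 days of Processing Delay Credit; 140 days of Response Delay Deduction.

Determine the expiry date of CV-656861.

2011-07-20

Base term: filing date + 17 years → 29 June 2004.
Product Clearance Extension: 2012 days claimed exceeds the 1850-day cap, so +1850 days → 23 July 2009.
Processing Delay Credit: +867 days → 7 December 2011.
Response Delay Deduction: −140 days → 20 July 2011.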